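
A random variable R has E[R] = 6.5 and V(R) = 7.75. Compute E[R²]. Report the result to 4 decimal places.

50.0000

E[R²] = V(R) + (E[R])² = 7.75 + (6.5)² = 50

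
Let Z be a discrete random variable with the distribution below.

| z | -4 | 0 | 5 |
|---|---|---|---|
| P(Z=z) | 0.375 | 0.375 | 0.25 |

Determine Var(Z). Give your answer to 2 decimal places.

12.19

E[Z] = (-4)(0.375) + (0)(0.375) + (5)(0.25) = -0.25
E[Z²] = (-4)²(0.375) + (0)²(0.375) + (5)²(0.25) = 12.25
Var(Z) = E[Z²] − (E[Z])² = 12.25 − (-0.25)² = 12.1875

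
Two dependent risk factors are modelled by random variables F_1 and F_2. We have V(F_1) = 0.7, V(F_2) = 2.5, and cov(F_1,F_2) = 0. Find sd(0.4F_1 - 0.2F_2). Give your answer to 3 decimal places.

V(0.4F_1 - 0.2F_2) = (0.4)²·V(F_1) + (-0.2)²·V(F_2) + 2·(0.4)·(-0.2)·cov(F_1,F_2)
= 0.16·0.7 + 0.04·2.5 + -0.16·0 = 0.212
sd(0.4F_1 - 0.2F_2) = √0.212 ≈ 0.460

0.460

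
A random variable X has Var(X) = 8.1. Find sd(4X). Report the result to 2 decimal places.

Var(4X) = (4)²·8.1 = 129.6
sd(4X) = √129.6 ≈ 11.38

11.38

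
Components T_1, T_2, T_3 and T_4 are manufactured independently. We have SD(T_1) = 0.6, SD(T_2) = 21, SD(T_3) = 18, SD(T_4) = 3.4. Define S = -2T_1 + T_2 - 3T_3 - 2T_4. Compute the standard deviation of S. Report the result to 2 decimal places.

var(T_1) = 0.36, var(T_2) = 441, var(T_3) = 324, var(T_4) = 11.56
By independence, var(S) = (-2)²var(T_1) + (1)²var(T_2) + (-3)²var(T_3) + (-2)²var(T_4)
= (-2)²·0.36 + (1)²·441 + (-3)²·324 + (-2)²·11.56 = 3404.68
SD(S) = √3404.68 ≈ 58.35

58.35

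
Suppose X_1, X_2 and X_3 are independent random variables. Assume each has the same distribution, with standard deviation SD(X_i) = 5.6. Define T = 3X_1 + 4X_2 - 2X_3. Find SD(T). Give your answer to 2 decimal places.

30.16

var(X_i) = (5.6)² = 31.36
By independence, var(T) = (3)²var(X_1) + (4)²var(X_2) + (-2)²var(X_3)
= (3)²·31.36 + (4)²·31.36 + (-2)²·31.36 = 909.44
SD(T) = √909.44 ≈ 30.16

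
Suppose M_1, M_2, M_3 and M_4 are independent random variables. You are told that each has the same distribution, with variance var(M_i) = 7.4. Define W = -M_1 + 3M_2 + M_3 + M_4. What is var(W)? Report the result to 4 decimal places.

88.8000

By independence, var(W) = (-1)²var(M_1) + (3)²var(M_2) + (1)²var(M_3) + (1)²var(M_4)
= (-1)²·7.4 + (3)²·7.4 + (1)²·7.4 + (1)²·7.4 = 88.8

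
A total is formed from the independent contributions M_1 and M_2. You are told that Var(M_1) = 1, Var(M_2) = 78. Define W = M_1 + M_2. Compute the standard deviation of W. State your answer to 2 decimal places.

By independence, Var(W) = (1)²Var(M_1) + (1)²Var(M_2)
= (1)²·1 + (1)²·78 = 79
SD(W) = √79 ≈ 8.89

8.89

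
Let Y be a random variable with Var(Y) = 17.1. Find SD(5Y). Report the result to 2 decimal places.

20.68

Var(5Y) = (5)²·17.1 = 427.5
SD(5Y) = √427.5 ≈ 20.68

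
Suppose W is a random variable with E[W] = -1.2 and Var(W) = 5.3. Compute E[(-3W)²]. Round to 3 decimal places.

E[-3W] = -3·-1.2 = 3.6
Var(-3W) = (-3)²·5.3 = 47.7
E[(-3W)²] = Var((-3W)) + (E[(-3W)])² = 47.7 + (3.6)² = 60.66

60.660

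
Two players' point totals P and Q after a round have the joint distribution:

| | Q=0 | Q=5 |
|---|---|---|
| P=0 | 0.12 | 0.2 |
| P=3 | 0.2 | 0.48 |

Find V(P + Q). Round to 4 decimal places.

7.9264

E[P] = 2.04,  E[Q] = 3.4,  E[PQ] = 7.2
V(P) = 6.12 − (2.04)² = 1.9584;  V(Q) = 17 − (3.4)² = 5.44
cov(P,Q) = 7.2 − (2.04)(3.4) = 0.264
V(P + Q) = (1)²·1.9584 + (1)²·5.44 + 2·(1)·(1)·0.264 = 7.9264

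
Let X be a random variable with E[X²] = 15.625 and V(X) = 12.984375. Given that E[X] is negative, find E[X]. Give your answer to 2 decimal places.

-1.63

(E[X])² = E[X²] − V(X) = 15.625 − 12.984375 = 2.640625
E[X] = −√2.640625 = -1.625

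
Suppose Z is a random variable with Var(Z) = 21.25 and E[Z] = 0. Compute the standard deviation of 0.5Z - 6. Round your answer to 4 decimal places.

2.3049

Var(0.5Z - 6) = (0.5)²·21.25 = 5.3125
σ(0.5Z - 6) = √5.3125 ≈ 2.3049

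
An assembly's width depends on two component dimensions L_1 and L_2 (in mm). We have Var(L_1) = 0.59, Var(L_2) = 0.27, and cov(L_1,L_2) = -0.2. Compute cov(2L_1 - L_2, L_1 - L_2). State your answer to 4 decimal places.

2.0500

cov(2L_1 - L_2, L_1 - L_2) = (2)(1)Var(L_1) + (-1)(-1)Var(L_2) + [(2)(-1) + (-1)(1)]cov(L_1,L_2)
= 2·0.59 + 1·0.27 + -3·-0.2 = 2.05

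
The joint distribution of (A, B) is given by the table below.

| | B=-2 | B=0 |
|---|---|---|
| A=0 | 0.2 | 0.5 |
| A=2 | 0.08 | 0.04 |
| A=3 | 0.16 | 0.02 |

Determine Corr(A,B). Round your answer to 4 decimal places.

-0.4896

E[A] = 0.78,  E[B] = -0.88
E[AB] = -1.28
Cov(A,B) = E[AB] − E[A]E[B] = -1.28 − (0.78)(-0.88) = -0.5936
Var(A) = 1.4916,  Var(B) = 0.9856
ρ = -0.5936 / √(1.4916·0.9856) ≈ -0.4896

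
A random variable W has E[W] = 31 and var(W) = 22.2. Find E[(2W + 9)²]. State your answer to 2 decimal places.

5129.80

E[2W + 9] = 2·31 + 9 = 71
var(2W + 9) = (2)²·22.2 = 88.8
E[(2W + 9)²] = var((2W + 9)) + (E[(2W + 9)])² = 88.8 + (71)² = 5129.8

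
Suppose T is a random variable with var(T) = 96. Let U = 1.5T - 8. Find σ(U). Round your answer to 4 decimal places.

14.6969

var(1.5T - 8) = (1.5)²·96 = 216
σ(U) = √216 ≈ 14.6969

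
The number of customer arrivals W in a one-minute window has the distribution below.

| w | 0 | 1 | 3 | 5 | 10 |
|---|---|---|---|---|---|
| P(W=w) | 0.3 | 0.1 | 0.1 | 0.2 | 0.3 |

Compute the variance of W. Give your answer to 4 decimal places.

E[W] = (0)(0.3) + (1)(0.1) + (3)(0.1) + (5)(0.2) + (10)(0.3) = 4.4
E[W²] = (0)²(0.3) + (1)²(0.1) + (3)²(0.1) + (5)²(0.2) + (10)²(0.3) = 36
V(W) = E[W²] − (E[W])² = 36 − (4.4)² = 16.64

16.6400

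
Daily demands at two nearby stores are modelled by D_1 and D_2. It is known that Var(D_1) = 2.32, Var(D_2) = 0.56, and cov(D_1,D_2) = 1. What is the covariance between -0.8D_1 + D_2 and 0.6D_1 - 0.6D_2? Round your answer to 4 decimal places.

cov(-0.8D_1 + D_2, 0.6D_1 - 0.6D_2) = (-0.8)(0.6)Var(D_1) + (1)(-0.6)Var(D_2) + [(-0.8)(-0.6) + (1)(0.6)]cov(D_1,D_2)
= -0.48·2.32 + -0.6·0.56 + 1.08·1 = -0.3696

-0.3696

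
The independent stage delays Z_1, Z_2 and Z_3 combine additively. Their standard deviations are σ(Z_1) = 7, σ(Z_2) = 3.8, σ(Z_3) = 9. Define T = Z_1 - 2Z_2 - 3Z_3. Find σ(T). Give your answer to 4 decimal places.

Var(Z_1) = 49, Var(Z_2) = 14.44, Var(Z_3) = 81
By independence, Var(T) = (1)²Var(Z_1) + (-2)²Var(Z_2) + (-3)²Var(Z_3)
= (1)²·49 + (-2)²·14.44 + (-3)²·81 = 835.76
σ(T) = √835.76 ≈ 28.9095

28.9095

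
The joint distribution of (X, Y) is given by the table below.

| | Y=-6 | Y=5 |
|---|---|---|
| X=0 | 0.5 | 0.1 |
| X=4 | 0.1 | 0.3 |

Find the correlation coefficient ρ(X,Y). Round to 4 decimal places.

0.5833

E[X] = 1.6,  E[Y] = -1.6
E[XY] = 3.6
Cov(X,Y) = E[XY] − E[X]E[Y] = 3.6 − (1.6)(-1.6) = 6.16
Var(X) = 3.84,  Var(Y) = 29.04
ρ = 6.16 / √(3.84·29.04) ≈ 0.5833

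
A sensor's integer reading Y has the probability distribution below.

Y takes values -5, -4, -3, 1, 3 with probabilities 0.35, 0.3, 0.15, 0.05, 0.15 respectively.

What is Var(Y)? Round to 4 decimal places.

7.8900

E[Y] = (-5)(0.35) + (-4)(0.3) + (-3)(0.15) + (1)(0.05) + (3)(0.15) = -2.9
E[Y²] = (-5)²(0.35) + (-4)²(0.3) + (-3)²(0.15) + (1)²(0.05) + (3)²(0.15) = 16.3
Var(Y) = E[Y²] − (E[Y])² = 16.3 − (-2.9)² = 7.89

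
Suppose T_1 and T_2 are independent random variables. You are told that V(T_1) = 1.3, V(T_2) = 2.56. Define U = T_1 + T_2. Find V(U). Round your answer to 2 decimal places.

By independence, V(U) = (1)²V(T_1) + (1)²V(T_2)
= (1)²·1.3 + (1)²·2.56 = 3.86

3.86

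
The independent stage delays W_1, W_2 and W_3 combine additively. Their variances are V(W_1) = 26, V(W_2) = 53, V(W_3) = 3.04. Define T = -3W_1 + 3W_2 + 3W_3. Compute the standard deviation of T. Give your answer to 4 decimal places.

By independence, V(T) = (-3)²V(W_1) + (3)²V(W_2) + (3)²V(W_3)
= (-3)²·26 + (3)²·53 + (3)²·3.04 = 738.36
SD(T) = √738.36 ≈ 27.1728

27.1728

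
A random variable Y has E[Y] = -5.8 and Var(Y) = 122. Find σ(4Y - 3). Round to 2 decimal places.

Var(4Y - 3) = (4)²·122 = 1952
σ(4Y - 3) = √1952 ≈ 44.18

44.18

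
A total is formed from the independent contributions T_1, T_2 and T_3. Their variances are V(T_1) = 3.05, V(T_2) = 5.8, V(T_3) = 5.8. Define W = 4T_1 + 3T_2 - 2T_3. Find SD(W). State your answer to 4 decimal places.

By independence, V(W) = (4)²V(T_1) + (3)²V(T_2) + (-2)²V(T_3)
= (4)²·3.05 + (3)²·5.8 + (-2)²·5.8 = 124.2
SD(W) = √124.2 ≈ 11.1445

11.1445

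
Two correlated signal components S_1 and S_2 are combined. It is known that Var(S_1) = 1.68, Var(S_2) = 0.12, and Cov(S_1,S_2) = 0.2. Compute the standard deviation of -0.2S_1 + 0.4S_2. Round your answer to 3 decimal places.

0.233

Var(-0.2S_1 + 0.4S_2) = (-0.2)²·Var(S_1) + (0.4)²·Var(S_2) + 2·(-0.2)·(0.4)·Cov(S_1,S_2)
= 0.04·1.68 + 0.16·0.12 + -0.16·0.2 = 0.0544
SD(-0.2S_1 + 0.4S_2) = √0.0544 ≈ 0.233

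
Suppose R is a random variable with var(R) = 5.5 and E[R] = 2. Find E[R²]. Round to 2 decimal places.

E[R²] = var(R) + (E[R])² = 5.5 + (2)² = 9.5

9.50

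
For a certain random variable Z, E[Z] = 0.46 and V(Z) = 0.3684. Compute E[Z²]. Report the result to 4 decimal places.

E[Z²] = V(Z) + (E[Z])² = 0.3684 + (0.46)² = 0.58

0.5800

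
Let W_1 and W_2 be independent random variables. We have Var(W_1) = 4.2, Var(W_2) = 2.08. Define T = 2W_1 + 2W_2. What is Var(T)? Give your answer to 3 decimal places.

By independence, Var(T) = (2)²Var(W_1) + (2)²Var(W_2)
= (2)²·4.2 + (2)²·2.08 = 25.12

25.120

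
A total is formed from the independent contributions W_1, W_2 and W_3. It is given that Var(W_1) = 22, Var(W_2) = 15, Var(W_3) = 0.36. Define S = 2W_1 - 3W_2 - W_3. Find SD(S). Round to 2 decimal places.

14.95

By independence, Var(S) = (2)²Var(W_1) + (-3)²Var(W_2) + (-1)²Var(W_3)
= (2)²·22 + (-3)²·15 + (-1)²·0.36 = 223.36
SD(S) = √223.36 ≈ 14.95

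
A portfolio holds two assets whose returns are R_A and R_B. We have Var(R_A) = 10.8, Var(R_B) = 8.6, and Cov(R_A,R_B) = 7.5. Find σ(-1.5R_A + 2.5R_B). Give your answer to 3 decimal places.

Var(-1.5R_A + 2.5R_B) = (-1.5)²·Var(R_A) + (2.5)²·Var(R_B) + 2·(-1.5)·(2.5)·Cov(R_A,R_B)
= 2.25·10.8 + 6.25·8.6 + -7.5·7.5 = 21.8
σ(-1.5R_A + 2.5R_B) = √21.8 ≈ 4.669

4.669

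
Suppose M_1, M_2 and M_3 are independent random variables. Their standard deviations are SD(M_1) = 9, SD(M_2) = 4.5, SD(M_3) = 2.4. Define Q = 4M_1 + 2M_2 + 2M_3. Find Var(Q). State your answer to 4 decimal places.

Var(M_1) = 81, Var(M_2) = 20.25, Var(M_3) = 5.76
By independence, Var(Q) = (4)²Var(M_1) + (2)²Var(M_2) + (2)²Var(M_3)
= (4)²·81 + (2)²·20.25 + (2)²·5.76 = 1400.04

1400.0400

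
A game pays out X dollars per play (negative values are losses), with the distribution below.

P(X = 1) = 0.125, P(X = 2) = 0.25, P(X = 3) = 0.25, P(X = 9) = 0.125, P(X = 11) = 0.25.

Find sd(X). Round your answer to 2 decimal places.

E[X] = (1)(0.125) + (2)(0.25) + (3)(0.25) + (9)(0.125) + (11)(0.25) = 5.25
E[X²] = (1)²(0.125) + (2)²(0.25) + (3)²(0.25) + (9)²(0.125) + (11)²(0.25) = 43.75
Var(X) = E[X²] − (E[X])² = 43.75 − (5.25)² = 16.1875
sd(X) = √16.1875 ≈ 4.02

4.02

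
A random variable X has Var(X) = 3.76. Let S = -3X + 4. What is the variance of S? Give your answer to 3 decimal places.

Var(-3X + 4) = (-3)²·Var(X) = 9·3.76 = 33.84

33.840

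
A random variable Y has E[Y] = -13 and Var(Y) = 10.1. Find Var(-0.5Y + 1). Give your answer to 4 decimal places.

Var(-0.5Y + 1) = (-0.5)²·Var(Y) = 0.25·10.1 = 2.525

2.5250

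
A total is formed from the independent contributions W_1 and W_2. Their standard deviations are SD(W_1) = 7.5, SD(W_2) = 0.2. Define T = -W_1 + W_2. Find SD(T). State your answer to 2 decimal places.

7.50

Var(W_1) = 56.25, Var(W_2) = 0.04
By independence, Var(T) = (-1)²Var(W_1) + (1)²Var(W_2)
= (-1)²·56.25 + (1)²·0.04 = 56.29
SD(T) = √56.29 ≈ 7.50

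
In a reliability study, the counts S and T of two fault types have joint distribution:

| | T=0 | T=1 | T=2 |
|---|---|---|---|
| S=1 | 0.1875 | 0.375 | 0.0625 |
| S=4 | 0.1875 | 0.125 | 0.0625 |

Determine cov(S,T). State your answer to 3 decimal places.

E[S] = 2.125,  E[T] = 0.75
E[ST] = 1.5
cov(S,T) = E[ST] − E[S]E[T] = 1.5 − (2.125)(0.75) = -0.09375

-0.094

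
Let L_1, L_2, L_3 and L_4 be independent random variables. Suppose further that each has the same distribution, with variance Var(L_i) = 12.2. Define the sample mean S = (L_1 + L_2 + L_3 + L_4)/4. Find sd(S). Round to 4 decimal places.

By independence, Var(S) = (0.25)²Var(L_1) + (0.25)²Var(L_2) + (0.25)²Var(L_3) + (0.25)²Var(L_4)
= (0.25)²·12.2 + (0.25)²·12.2 + (0.25)²·12.2 + (0.25)²·12.2 = 3.05
sd(S) = √3.05 ≈ 1.7464

1.7464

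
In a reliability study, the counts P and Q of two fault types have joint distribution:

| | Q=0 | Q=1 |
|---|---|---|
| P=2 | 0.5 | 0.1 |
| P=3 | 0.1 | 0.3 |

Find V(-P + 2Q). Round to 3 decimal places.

0.640

E[P] = 2.4,  E[Q] = 0.4,  E[PQ] = 1.1
V(P) = 6 − (2.4)² = 0.24;  V(Q) = 0.4 − (0.4)² = 0.24
cov(P,Q) = 1.1 − (2.4)(0.4) = 0.14
V(-P + 2Q) = (-1)²·0.24 + (2)²·0.24 + 2·(-1)·(2)·0.14 = 0.64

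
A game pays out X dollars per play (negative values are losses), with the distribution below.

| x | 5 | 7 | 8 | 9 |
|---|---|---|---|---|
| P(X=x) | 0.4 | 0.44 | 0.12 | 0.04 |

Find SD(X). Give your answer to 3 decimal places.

1.233

E[X] = (5)(0.4) + (7)(0.44) + (8)(0.12) + (9)(0.04) = 6.4
E[X²] = (5)²(0.4) + (7)²(0.44) + (8)²(0.12) + (9)²(0.04) = 42.48
var(X) = E[X²] − (E[X])² = 42.48 − (6.4)² = 1.52
SD(X) = √1.52 ≈ 1.233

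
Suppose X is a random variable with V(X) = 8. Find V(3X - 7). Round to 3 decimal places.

72.000

V(3X - 7) = (3)²·V(X) = 9·8 = 72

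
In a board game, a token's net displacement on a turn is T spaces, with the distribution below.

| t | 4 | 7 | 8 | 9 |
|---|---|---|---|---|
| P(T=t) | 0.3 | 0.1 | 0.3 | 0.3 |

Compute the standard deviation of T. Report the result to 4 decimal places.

E[T] = (4)(0.3) + (7)(0.1) + (8)(0.3) + (9)(0.3) = 7
E[T²] = (4)²(0.3) + (7)²(0.1) + (8)²(0.3) + (9)²(0.3) = 53.2
V(T) = E[T²] − (E[T])² = 53.2 − (7)² = 4.2
SD(T) = √4.2 ≈ 2.0494

2.0494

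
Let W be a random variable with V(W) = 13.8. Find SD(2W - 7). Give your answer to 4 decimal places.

7.4297

V(2W - 7) = (2)²·13.8 = 55.2
SD(2W - 7) = √55.2 ≈ 7.4297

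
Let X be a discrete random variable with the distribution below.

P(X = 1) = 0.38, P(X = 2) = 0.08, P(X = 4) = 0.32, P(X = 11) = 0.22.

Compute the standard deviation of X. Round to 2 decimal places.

3.80

E[X] = (1)(0.38) + (2)(0.08) + (4)(0.32) + (11)(0.22) = 4.24
E[X²] = (1)²(0.38) + (2)²(0.08) + (4)²(0.32) + (11)²(0.22) = 32.44
var(X) = E[X²] − (E[X])² = 32.44 − (4.24)² = 14.4624
sd(X) = √14.4624 ≈ 3.80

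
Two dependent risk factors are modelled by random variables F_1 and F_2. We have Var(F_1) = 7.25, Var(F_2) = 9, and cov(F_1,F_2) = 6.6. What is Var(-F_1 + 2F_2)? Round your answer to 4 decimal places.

Var(-F_1 + 2F_2) = (-1)²·Var(F_1) + (2)²·Var(F_2) + 2·(-1)·(2)·cov(F_1,F_2)
= 1·7.25 + 4·9 + -4·6.6 = 16.85

16.8500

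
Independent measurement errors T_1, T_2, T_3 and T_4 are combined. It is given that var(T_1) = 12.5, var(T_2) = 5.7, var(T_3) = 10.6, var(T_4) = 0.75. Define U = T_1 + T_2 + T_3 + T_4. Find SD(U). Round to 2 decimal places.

5.44

By independence, var(U) = (1)²var(T_1) + (1)²var(T_2) + (1)²var(T_3) + (1)²var(T_4)
= (1)²·12.5 + (1)²·5.7 + (1)²·10.6 + (1)²·0.75 = 29.55
SD(U) = √29.55 ≈ 5.44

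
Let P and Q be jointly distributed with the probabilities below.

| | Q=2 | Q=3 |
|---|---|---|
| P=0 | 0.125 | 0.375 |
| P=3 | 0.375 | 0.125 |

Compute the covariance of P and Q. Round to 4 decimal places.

E[P] = 1.5,  E[Q] = 2.5
E[PQ] = 3.375
Cov(P,Q) = E[PQ] − E[P]E[Q] = 3.375 − (1.5)(2.5) = -0.375

-0.3750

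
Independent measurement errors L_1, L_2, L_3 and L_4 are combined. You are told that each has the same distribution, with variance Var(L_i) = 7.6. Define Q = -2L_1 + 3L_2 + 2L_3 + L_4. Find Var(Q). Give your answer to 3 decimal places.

136.800

By independence, Var(Q) = (-2)²Var(L_1) + (3)²Var(L_2) + (2)²Var(L_3) + (1)²Var(L_4)
= (-2)²·7.6 + (3)²·7.6 + (2)²·7.6 + (1)²·7.6 = 136.8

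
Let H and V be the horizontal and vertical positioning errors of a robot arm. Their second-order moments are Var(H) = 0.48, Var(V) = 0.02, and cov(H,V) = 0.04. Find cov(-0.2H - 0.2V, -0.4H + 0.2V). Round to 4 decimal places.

0.0392

cov(-0.2H - 0.2V, -0.4H + 0.2V) = (-0.2)(-0.4)Var(H) + (-0.2)(0.2)Var(V) + [(-0.2)(0.2) + (-0.2)(-0.4)]cov(H,V)
= 0.08·0.48 + -0.04·0.02 + 0.04·0.04 = 0.0392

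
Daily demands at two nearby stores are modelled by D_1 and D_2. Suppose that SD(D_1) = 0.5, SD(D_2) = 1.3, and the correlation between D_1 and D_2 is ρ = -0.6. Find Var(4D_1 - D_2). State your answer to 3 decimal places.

8.810

Var(D_1) = (0.5)² = 0.25;  Var(D_2) = (1.3)² = 1.69
cov(D_1,D_2) = ρ·SD(D_1)·SD(D_2) = -0.6·0.5·1.3 = -0.39
Var(4D_1 - D_2) = (4)²·Var(D_1) + (-1)²·Var(D_2) + 2·(4)·(-1)·cov(D_1,D_2)
= 16·0.25 + 1·1.69 + -8·-0.39 = 8.81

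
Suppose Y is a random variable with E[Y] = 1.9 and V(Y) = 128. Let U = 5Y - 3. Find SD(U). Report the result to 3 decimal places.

56.569

V(5Y - 3) = (5)²·128 = 3200
SD(U) = √3200 ≈ 56.569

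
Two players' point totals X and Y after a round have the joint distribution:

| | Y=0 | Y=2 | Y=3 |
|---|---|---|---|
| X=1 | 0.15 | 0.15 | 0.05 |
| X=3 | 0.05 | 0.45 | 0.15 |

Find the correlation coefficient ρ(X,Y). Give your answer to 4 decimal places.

0.3852

E[X] = 2.3,  E[Y] = 1.8
E[XY] = 4.5
Cov(X,Y) = E[XY] − E[X]E[Y] = 4.5 − (2.3)(1.8) = 0.36
Var(X) = 0.91,  Var(Y) = 0.96
ρ = 0.36 / √(0.91·0.96) ≈ 0.3852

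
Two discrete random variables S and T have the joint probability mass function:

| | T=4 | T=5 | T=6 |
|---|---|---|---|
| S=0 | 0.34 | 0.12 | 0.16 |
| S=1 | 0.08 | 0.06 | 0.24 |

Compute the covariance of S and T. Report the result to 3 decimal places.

E[S] = 0.38,  E[T] = 4.98
E[ST] = 2.06
Cov(S,T) = E[ST] − E[S]E[T] = 2.06 − (0.38)(4.98) = 0.1676

0.168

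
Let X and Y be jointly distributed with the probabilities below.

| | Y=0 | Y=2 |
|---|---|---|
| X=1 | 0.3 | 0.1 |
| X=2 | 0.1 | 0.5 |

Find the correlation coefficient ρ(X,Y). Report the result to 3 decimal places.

E[X] = 1.6,  E[Y] = 1.2
E[XY] = 2.2
Cov(X,Y) = E[XY] − E[X]E[Y] = 2.2 − (1.6)(1.2) = 0.28
Var(X) = 0.24,  Var(Y) = 0.96
ρ = 0.28 / √(0.24·0.96) ≈ 0.583

0.583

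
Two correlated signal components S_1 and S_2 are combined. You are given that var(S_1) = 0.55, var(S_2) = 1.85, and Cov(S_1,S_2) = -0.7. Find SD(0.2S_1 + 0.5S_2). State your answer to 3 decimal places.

0.587

var(0.2S_1 + 0.5S_2) = (0.2)²·var(S_1) + (0.5)²·var(S_2) + 2·(0.2)·(0.5)·Cov(S_1,S_2)
= 0.04·0.55 + 0.25·1.85 + 0.2·-0.7 = 0.3445
SD(0.2S_1 + 0.5S_2) = √0.3445 ≈ 0.587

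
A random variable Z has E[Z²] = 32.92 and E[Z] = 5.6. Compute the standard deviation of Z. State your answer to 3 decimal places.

Var(Z) = 32.92 − (5.6)² = 1.56
SD(Z) = √1.56 ≈ 1.249

1.249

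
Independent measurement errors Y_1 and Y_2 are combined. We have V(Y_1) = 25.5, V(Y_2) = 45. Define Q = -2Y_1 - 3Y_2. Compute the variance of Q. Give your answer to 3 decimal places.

507.000

By independence, V(Q) = (-2)²V(Y_1) + (-3)²V(Y_2)
= (-2)²·25.5 + (-3)²·45 = 507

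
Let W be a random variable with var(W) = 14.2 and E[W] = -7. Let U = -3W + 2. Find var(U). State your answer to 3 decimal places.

var(-3W + 2) = (-3)²·var(W) = 9·14.2 = 127.8

127.800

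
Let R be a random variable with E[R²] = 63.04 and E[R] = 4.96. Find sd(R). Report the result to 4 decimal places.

var(R) = 63.04 − (4.96)² = 38.4384
sd(R) = √38.4384 ≈ 6.1999

6.1999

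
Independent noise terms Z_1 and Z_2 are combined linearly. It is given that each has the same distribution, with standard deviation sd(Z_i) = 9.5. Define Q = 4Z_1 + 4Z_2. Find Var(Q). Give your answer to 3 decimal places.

2888.000

Var(Z_i) = (9.5)² = 90.25
By independence, Var(Q) = (4)²Var(Z_1) + (4)²Var(Z_2)
= (4)²·90.25 + (4)²·90.25 = 2888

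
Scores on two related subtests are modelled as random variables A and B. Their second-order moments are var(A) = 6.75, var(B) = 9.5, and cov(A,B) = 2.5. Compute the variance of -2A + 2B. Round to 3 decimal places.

45.000

var(-2A + 2B) = (-2)²·var(A) + (2)²·var(B) + 2·(-2)·(2)·cov(A,B)
= 4·6.75 + 4·9.5 + -8·2.5 = 45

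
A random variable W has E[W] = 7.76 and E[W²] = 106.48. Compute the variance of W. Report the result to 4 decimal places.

46.2624

Var(W) = 106.48 − (7.76)² = 46.2624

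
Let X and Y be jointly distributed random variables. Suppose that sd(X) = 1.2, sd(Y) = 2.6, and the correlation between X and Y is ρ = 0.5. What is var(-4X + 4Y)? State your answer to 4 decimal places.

var(X) = (1.2)² = 1.44;  var(Y) = (2.6)² = 6.76
Cov(X,Y) = ρ·sd(X)·sd(Y) = 0.5·1.2·2.6 = 1.56
var(-4X + 4Y) = (-4)²·var(X) + (4)²·var(Y) + 2·(-4)·(4)·Cov(X,Y)
= 16·1.44 + 16·6.76 + -32·1.56 = 81.28

81.2800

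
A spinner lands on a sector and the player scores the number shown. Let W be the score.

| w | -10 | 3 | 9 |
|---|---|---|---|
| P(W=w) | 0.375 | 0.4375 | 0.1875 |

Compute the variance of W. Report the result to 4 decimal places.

E[W] = (-10)(0.375) + (3)(0.4375) + (9)(0.1875) = -0.75
E[W²] = (-10)²(0.375) + (3)²(0.4375) + (9)²(0.1875) = 56.625
Var(W) = E[W²] − (E[W])² = 56.625 − (-0.75)² = 56.0625

56.0625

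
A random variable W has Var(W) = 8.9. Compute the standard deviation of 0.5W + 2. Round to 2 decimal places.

1.49

Var(0.5W + 2) = (0.5)²·8.9 = 2.225
SD(0.5W + 2) = √2.225 ≈ 1.49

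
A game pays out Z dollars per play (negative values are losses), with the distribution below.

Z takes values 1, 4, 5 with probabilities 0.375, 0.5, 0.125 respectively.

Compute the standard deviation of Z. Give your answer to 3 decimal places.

1.581

E[Z] = (1)(0.375) + (4)(0.5) + (5)(0.125) = 3
E[Z²] = (1)²(0.375) + (4)²(0.5) + (5)²(0.125) = 11.5
var(Z) = E[Z²] − (E[Z])² = 11.5 − (3)² = 2.5
SD(Z) = √2.5 ≈ 1.581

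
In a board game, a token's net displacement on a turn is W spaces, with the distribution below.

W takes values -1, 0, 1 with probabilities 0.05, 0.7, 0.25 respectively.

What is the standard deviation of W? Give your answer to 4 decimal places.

E[W] = (-1)(0.05) + (0)(0.7) + (1)(0.25) = 0.2
E[W²] = (-1)²(0.05) + (0)²(0.7) + (1)²(0.25) = 0.3
Var(W) = E[W²] − (E[W])² = 0.3 − (0.2)² = 0.26
σ(W) = √0.26 ≈ 0.5099

0.5099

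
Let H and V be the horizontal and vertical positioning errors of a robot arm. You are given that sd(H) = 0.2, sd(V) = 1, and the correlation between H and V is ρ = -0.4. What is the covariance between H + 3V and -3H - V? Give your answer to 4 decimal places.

-2.3200

Var(H) = (0.2)² = 0.04;  Var(V) = (1)² = 1
cov(H,V) = ρ·sd(H)·sd(V) = -0.4·0.2·1 = -0.08
cov(H + 3V, -3H - V) = (1)(-3)Var(H) + (3)(-1)Var(V) + [(1)(-1) + (3)(-3)]cov(H,V)
= -3·0.04 + -3·1 + -10·-0.08 = -2.32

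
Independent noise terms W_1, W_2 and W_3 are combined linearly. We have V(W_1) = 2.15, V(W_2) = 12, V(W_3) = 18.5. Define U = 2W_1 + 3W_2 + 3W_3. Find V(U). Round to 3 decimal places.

By independence, V(U) = (2)²V(W_1) + (3)²V(W_2) + (3)²V(W_3)
= (2)²·2.15 + (3)²·12 + (3)²·18.5 = 283.1

283.100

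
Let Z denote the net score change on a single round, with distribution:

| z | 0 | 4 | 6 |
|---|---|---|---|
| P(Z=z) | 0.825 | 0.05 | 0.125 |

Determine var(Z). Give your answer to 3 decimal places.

4.398

E[Z] = (0)(0.825) + (4)(0.05) + (6)(0.125) = 0.95
E[Z²] = (0)²(0.825) + (4)²(0.05) + (6)²(0.125) = 5.3
var(Z) = E[Z²] − (E[Z])² = 5.3 − (0.95)² = 4.3975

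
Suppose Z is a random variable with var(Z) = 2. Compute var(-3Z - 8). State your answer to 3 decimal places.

18.000

var(-3Z - 8) = (-3)²·var(Z) = 9·2 = 18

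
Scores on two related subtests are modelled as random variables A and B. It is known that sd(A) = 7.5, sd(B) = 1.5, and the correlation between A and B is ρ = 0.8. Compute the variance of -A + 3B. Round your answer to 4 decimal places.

22.5000

var(A) = (7.5)² = 56.25;  var(B) = (1.5)² = 2.25
cov(A,B) = ρ·sd(A)·sd(B) = 0.8·7.5·1.5 = 9
var(-A + 3B) = (-1)²·var(A) + (3)²·var(B) + 2·(-1)·(3)·cov(A,B)
= 1·56.25 + 9·2.25 + -6·9 = 22.5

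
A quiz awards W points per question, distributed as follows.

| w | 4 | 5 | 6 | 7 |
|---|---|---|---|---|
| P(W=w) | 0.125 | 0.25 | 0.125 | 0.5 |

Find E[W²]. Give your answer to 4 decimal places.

E[W²] = (4)²(0.125) + (5)²(0.25) + (6)²(0.125) + (7)²(0.5) = 37.25

37.2500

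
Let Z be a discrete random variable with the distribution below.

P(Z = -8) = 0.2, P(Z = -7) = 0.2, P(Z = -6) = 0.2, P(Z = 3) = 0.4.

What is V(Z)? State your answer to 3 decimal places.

E[Z] = (-8)(0.2) + (-7)(0.2) + (-6)(0.2) + (3)(0.4) = -3
E[Z²] = (-8)²(0.2) + (-7)²(0.2) + (-6)²(0.2) + (3)²(0.4) = 33.4
V(Z) = E[Z²] − (E[Z])² = 33.4 − (-3)² = 24.4

24.400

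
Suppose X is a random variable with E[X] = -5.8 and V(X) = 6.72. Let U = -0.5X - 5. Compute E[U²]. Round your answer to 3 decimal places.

6.090

E[-0.5X - 5] = -0.5·-5.8 − 5 = -2.1
V(-0.5X - 5) = (-0.5)²·6.72 = 1.68
E[U²] = V(U) + (E[U])² = 1.68 + (-2.1)² = 6.09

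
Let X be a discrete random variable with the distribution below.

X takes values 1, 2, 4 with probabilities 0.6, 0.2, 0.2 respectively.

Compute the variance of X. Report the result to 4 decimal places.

E[X] = (1)(0.6) + (2)(0.2) + (4)(0.2) = 1.8
E[X²] = (1)²(0.6) + (2)²(0.2) + (4)²(0.2) = 4.6
var(X) = E[X²] − (E[X])² = 4.6 − (1.8)² = 1.36

1.3600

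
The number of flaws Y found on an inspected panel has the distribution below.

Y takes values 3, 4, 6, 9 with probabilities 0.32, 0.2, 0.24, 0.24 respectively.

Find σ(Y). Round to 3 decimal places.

2.330

E[Y] = (3)(0.32) + (4)(0.2) + (6)(0.24) + (9)(0.24) = 5.36
E[Y²] = (3)²(0.32) + (4)²(0.2) + (6)²(0.24) + (9)²(0.24) = 34.16
Var(Y) = E[Y²] − (E[Y])² = 34.16 − (5.36)² = 5.4304
σ(Y) = √5.4304 ≈ 2.330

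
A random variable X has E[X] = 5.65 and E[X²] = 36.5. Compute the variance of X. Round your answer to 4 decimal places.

var(X) = 36.5 − (5.65)² = 4.5775

4.5775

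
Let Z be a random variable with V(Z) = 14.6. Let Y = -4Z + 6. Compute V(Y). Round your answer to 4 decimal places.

V(-4Z + 6) = (-4)²·V(Z) = 16·14.6 = 233.6

233.6000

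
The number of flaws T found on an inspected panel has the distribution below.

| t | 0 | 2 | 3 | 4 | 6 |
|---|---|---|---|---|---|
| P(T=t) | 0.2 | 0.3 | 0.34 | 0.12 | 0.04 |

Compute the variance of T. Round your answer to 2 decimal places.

E[T] = (0)(0.2) + (2)(0.3) + (3)(0.34) + (4)(0.12) + (6)(0.04) = 2.34
E[T²] = (0)²(0.2) + (2)²(0.3) + (3)²(0.34) + (4)²(0.12) + (6)²(0.04) = 7.62
Var(T) = E[T²] − (E[T])² = 7.62 − (2.34)² = 2.1444

2.14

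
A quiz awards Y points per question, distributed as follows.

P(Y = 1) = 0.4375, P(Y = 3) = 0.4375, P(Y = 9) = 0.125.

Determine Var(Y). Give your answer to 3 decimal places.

6.234

E[Y] = (1)(0.4375) + (3)(0.4375) + (9)(0.125) = 2.875
E[Y²] = (1)²(0.4375) + (3)²(0.4375) + (9)²(0.125) = 14.5
Var(Y) = E[Y²] − (E[Y])² = 14.5 − (2.875)² = 6.234375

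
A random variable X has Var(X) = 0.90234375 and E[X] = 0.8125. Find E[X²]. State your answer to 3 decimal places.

E[X²] = Var(X) + (E[X])² = 0.90234375 + (0.8125)² = 1.5625

1.563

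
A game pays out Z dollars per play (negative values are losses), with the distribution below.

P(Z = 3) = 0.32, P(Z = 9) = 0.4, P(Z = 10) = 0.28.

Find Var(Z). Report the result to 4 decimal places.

9.1104

E[Z] = (3)(0.32) + (9)(0.4) + (10)(0.28) = 7.36
E[Z²] = (3)²(0.32) + (9)²(0.4) + (10)²(0.28) = 63.28
Var(Z) = E[Z²] − (E[Z])² = 63.28 − (7.36)² = 9.1104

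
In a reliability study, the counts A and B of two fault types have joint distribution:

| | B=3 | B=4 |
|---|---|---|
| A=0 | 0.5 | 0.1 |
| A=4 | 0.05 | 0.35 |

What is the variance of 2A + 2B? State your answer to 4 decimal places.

21.7900

E[A] = 1.6,  E[B] = 3.45,  E[AB] = 6.2
Var(A) = 6.4 − (1.6)² = 3.84;  Var(B) = 12.15 − (3.45)² = 0.2475
Cov(A,B) = 6.2 − (1.6)(3.45) = 0.68
Var(2A + 2B) = (2)²·3.84 + (2)²·0.2475 + 2·(2)·(2)·0.68 = 21.79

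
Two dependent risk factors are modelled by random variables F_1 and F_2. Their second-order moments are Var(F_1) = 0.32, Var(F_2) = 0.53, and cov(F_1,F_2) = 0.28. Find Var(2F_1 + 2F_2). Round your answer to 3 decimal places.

Var(2F_1 + 2F_2) = (2)²·Var(F_1) + (2)²·Var(F_2) + 2·(2)·(2)·cov(F_1,F_2)
= 4·0.32 + 4·0.53 + 8·0.28 = 5.64

5.640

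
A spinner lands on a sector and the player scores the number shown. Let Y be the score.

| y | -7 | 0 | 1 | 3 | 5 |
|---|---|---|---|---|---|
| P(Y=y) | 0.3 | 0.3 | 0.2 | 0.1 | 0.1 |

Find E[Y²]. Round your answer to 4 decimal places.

18.3000

E[Y²] = (-7)²(0.3) + (0)²(0.3) + (1)²(0.2) + (3)²(0.1) + (5)²(0.1) = 18.3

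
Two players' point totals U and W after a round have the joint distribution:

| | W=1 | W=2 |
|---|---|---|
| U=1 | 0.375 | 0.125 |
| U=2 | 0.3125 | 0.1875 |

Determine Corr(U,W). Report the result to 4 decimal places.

0.1348

E[U] = 1.5,  E[W] = 1.3125
E[UW] = 2
Cov(U,W) = E[UW] − E[U]E[W] = 2 − (1.5)(1.3125) = 0.03125
Var(U) = 0.25,  Var(W) = 0.21484375
ρ = 0.03125 / √(0.25·0.21484375) ≈ 0.1348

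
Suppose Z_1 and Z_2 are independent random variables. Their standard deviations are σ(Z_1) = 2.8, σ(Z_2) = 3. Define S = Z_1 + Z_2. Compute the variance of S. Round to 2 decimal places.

16.84

Var(Z_1) = 7.84, Var(Z_2) = 9
By independence, Var(S) = (1)²Var(Z_1) + (1)²Var(Z_2)
= (1)²·7.84 + (1)²·9 = 16.84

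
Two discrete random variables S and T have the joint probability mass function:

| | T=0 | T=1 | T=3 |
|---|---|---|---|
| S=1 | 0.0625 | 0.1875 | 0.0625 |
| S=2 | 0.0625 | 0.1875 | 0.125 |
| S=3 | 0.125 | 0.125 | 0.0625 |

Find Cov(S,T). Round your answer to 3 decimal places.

E[S] = 2,  E[T] = 1.25
E[ST] = 2.4375
Cov(S,T) = E[ST] − E[S]E[T] = 2.4375 − (2)(1.25) = -0.0625

-0.063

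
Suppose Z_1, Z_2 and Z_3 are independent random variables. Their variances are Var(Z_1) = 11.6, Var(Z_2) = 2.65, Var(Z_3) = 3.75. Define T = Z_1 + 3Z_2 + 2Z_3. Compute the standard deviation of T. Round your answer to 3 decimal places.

By independence, Var(T) = (1)²Var(Z_1) + (3)²Var(Z_2) + (2)²Var(Z_3)
= (1)²·11.6 + (3)²·2.65 + (2)²·3.75 = 50.45
SD(T) = √50.45 ≈ 7.103

7.103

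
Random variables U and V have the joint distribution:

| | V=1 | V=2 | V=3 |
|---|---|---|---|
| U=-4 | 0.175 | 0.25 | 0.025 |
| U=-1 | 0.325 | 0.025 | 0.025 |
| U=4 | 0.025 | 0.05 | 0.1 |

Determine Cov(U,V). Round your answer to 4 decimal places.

0.6469

E[U] = -1.475,  E[V] = 1.625
E[UV] = -1.75
Cov(U,V) = E[UV] − E[U]E[V] = -1.75 − (-1.475)(1.625) = 0.646875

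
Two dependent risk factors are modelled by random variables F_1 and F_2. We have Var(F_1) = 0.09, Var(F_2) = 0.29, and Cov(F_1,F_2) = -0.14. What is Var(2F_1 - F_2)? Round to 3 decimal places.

Var(2F_1 - F_2) = (2)²·Var(F_1) + (-1)²·Var(F_2) + 2·(2)·(-1)·Cov(F_1,F_2)
= 4·0.09 + 1·0.29 + -4·-0.14 = 1.21

1.210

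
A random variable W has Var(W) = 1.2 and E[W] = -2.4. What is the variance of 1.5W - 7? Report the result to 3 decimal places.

Var(1.5W - 7) = (1.5)²·Var(W) = 2.25·1.2 = 2.7

2.700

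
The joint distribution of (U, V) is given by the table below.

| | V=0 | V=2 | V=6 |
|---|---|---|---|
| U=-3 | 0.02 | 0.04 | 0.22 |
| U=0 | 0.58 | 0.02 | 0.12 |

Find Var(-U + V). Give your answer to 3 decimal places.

14.400

E[U] = -0.84,  E[V] = 2.16,  E[UV] = -4.2
Var(U) = 2.52 − (-0.84)² = 1.8144;  Var(V) = 12.48 − (2.16)² = 7.8144
cov(U,V) = -4.2 − (-0.84)(2.16) = -2.3856
Var(-U + V) = (-1)²·1.8144 + (1)²·7.8144 + 2·(-1)·(1)·-2.3856 = 14.4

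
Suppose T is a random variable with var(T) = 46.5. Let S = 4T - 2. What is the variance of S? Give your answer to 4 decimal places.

var(4T - 2) = (4)²·var(T) = 16·46.5 = 744

744.0000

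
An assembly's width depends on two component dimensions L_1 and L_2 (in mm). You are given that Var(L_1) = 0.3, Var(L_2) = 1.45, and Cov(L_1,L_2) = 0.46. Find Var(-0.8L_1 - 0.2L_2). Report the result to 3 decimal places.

0.397

Var(-0.8L_1 - 0.2L_2) = (-0.8)²·Var(L_1) + (-0.2)²·Var(L_2) + 2·(-0.8)·(-0.2)·Cov(L_1,L_2)
= 0.64·0.3 + 0.04·1.45 + 0.32·0.46 = 0.3972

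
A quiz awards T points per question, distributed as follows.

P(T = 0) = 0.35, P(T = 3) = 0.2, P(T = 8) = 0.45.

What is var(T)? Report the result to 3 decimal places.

12.960

E[T] = (0)(0.35) + (3)(0.2) + (8)(0.45) = 4.2
E[T²] = (0)²(0.35) + (3)²(0.2) + (8)²(0.45) = 30.6
var(T) = E[T²] − (E[T])² = 30.6 − (4.2)² = 12.96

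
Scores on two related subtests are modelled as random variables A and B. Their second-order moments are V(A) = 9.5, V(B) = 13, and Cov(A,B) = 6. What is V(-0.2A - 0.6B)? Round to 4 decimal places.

V(-0.2A - 0.6B) = (-0.2)²·V(A) + (-0.6)²·V(B) + 2·(-0.2)·(-0.6)·Cov(A,B)
= 0.04·9.5 + 0.36·13 + 0.24·6 = 6.5

6.5000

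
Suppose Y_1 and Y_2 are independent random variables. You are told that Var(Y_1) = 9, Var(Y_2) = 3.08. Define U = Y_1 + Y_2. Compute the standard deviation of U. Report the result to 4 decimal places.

3.4756

By independence, Var(U) = (1)²Var(Y_1) + (1)²Var(Y_2)
= (1)²·9 + (1)²·3.08 = 12.08
SD(U) = √12.08 ≈ 3.4756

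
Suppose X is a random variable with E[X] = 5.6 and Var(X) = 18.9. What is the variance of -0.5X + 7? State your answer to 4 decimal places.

Var(-0.5X + 7) = (-0.5)²·Var(X) = 0.25·18.9 = 4.725

4.7250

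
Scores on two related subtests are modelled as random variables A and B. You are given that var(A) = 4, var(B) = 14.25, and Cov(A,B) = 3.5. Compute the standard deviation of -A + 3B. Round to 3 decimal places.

var(-A + 3B) = (-1)²·var(A) + (3)²·var(B) + 2·(-1)·(3)·Cov(A,B)
= 1·4 + 9·14.25 + -6·3.5 = 111.25
SD(-A + 3B) = √111.25 ≈ 10.548

10.548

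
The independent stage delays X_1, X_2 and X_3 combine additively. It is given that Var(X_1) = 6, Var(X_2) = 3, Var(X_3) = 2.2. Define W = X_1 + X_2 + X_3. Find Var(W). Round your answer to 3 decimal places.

11.200

By independence, Var(W) = (1)²Var(X_1) + (1)²Var(X_2) + (1)²Var(X_3)
= (1)²·6 + (1)²·3 + (1)²·2.2 = 11.2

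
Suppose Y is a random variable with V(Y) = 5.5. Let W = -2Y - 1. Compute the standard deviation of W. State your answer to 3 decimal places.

V(-2Y - 1) = (-2)²·5.5 = 22
SD(W) = √22 ≈ 4.690

4.690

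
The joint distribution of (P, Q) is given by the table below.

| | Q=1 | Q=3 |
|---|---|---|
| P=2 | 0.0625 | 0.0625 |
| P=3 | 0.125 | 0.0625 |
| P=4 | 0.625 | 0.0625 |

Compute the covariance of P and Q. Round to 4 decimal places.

E[P] = 3.5625,  E[Q] = 1.375
E[PQ] = 4.6875
Cov(P,Q) = E[PQ] − E[P]E[Q] = 4.6875 − (3.5625)(1.375) = -0.2109375

-0.2109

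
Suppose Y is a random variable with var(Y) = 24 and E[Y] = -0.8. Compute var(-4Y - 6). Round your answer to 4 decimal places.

var(-4Y - 6) = (-4)²·var(Y) = 16·24 = 384

384.0000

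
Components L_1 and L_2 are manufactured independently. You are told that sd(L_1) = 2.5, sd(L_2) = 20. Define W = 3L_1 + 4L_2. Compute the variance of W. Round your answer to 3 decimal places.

6456.250

Var(L_1) = 6.25, Var(L_2) = 400
By independence, Var(W) = (3)²Var(L_1) + (4)²Var(L_2)
= (3)²·6.25 + (4)²·400 = 6456.25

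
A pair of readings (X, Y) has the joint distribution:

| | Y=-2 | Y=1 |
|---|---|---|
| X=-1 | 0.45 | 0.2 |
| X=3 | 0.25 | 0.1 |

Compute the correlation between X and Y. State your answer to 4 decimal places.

-0.0229

E[X] = 0.4,  E[Y] = -1.1
E[XY] = -0.5
cov(X,Y) = E[XY] − E[X]E[Y] = -0.5 − (0.4)(-1.1) = -0.06
var(X) = 3.64,  var(Y) = 1.89
ρ = -0.06 / √(3.64·1.89) ≈ -0.0229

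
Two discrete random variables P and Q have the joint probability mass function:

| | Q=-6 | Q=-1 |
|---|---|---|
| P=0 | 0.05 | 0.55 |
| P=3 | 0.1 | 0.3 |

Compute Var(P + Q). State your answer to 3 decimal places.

4.148

E[P] = 1.2,  E[Q] = -1.75,  E[PQ] = -2.7
Var(P) = 3.6 − (1.2)² = 2.16;  Var(Q) = 6.25 − (-1.75)² = 3.1875
Cov(P,Q) = -2.7 − (1.2)(-1.75) = -0.6
Var(P + Q) = (1)²·2.16 + (1)²·3.1875 + 2·(1)·(1)·-0.6 = 4.1475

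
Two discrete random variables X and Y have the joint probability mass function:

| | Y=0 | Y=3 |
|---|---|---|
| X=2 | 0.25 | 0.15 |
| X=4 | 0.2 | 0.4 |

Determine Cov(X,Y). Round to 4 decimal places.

0.4200

E[X] = 3.2,  E[Y] = 1.65
E[XY] = 5.7
Cov(X,Y) = E[XY] − E[X]E[Y] = 5.7 − (3.2)(1.65) = 0.42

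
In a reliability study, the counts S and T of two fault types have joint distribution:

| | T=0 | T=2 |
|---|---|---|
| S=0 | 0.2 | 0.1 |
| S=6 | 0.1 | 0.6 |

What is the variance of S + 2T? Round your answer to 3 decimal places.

E[S] = 4.2,  E[T] = 1.4,  E[ST] = 7.2
V(S) = 25.2 − (4.2)² = 7.56;  V(T) = 2.8 − (1.4)² = 0.84
Cov(S,T) = 7.2 − (4.2)(1.4) = 1.32
V(S + 2T) = (1)²·7.56 + (2)²·0.84 + 2·(1)·(2)·1.32 = 16.2

16.200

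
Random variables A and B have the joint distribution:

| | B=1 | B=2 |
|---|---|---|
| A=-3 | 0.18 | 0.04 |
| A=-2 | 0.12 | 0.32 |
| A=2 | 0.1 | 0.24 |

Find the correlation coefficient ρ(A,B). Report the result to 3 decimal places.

E[A] = -0.86,  E[B] = 1.6
E[AB] = -1.14
cov(A,B) = E[AB] − E[A]E[B] = -1.14 − (-0.86)(1.6) = 0.236
Var(A) = 4.3604,  Var(B) = 0.24
ρ = 0.236 / √(4.3604·0.24) ≈ 0.231

0.231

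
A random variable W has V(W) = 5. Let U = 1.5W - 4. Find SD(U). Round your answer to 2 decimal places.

3.35

V(1.5W - 4) = (1.5)²·5 = 11.25
SD(U) = √11.25 ≈ 3.35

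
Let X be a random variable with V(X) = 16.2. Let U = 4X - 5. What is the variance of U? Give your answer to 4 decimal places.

V(4X - 5) = (4)²·V(X) = 16·16.2 = 259.2

259.2000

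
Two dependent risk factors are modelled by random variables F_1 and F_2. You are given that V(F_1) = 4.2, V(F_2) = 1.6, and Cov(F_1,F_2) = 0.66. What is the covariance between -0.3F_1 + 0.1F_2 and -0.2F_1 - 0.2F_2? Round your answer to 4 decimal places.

0.2464

Cov(-0.3F_1 + 0.1F_2, -0.2F_1 - 0.2F_2) = (-0.3)(-0.2)V(F_1) + (0.1)(-0.2)V(F_2) + [(-0.3)(-0.2) + (0.1)(-0.2)]Cov(F_1,F_2)
= 0.06·4.2 + -0.02·1.6 + 0.04·0.66 = 0.2464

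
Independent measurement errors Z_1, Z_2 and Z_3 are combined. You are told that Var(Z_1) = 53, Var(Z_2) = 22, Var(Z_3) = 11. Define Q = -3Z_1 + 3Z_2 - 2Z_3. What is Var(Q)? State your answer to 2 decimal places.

By independence, Var(Q) = (-3)²Var(Z_1) + (3)²Var(Z_2) + (-2)²Var(Z_3)
= (-3)²·53 + (3)²·22 + (-2)²·11 = 719

719.00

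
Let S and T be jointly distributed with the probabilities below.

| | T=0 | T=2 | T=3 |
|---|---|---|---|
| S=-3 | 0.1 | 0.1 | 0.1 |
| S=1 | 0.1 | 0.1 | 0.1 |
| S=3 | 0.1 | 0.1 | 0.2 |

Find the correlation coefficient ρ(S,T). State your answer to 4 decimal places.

0.1026

E[S] = 0.6,  E[T] = 1.8
E[ST] = 1.4
cov(S,T) = E[ST] − E[S]E[T] = 1.4 − (0.6)(1.8) = 0.32
V(S) = 6.24,  V(T) = 1.56
ρ = 0.32 / √(6.24·1.56) ≈ 0.1026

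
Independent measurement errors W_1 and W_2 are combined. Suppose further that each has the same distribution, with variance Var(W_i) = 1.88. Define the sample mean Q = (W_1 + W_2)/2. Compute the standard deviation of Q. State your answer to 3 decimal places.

0.970

By independence, Var(Q) = (0.5)²Var(W_1) + (0.5)²Var(W_2)
= (0.5)²·1.88 + (0.5)²·1.88 = 0.94
SD(Q) = √0.94 ≈ 0.970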